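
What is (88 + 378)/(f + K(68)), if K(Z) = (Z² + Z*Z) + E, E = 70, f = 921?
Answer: 466/10239 ≈ 0.045512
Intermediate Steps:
K(Z) = 70 + 2*Z² (K(Z) = (Z² + Z*Z) + 70 = (Z² + Z²) + 70 = 2*Z² + 70 = 70 + 2*Z²)
(88 + 378)/(f + K(68)) = (88 + 378)/(921 + (70 + 2*68²)) = 466/(921 + (70 + 2*4624)) = 466/(921 + (70 + 9248)) = 466/(921 + 9318) = 466/10239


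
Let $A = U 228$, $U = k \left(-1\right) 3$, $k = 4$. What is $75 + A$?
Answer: $-2661$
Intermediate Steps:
$U = -12$ ($U = 4 \left(-1\right) 3 = \left(-4\right) 3 = -12$)
$A = -2736$ ($A = \left(-12\right) 228 = -2736$)
$75 + A = 75 - 2736 = -2661$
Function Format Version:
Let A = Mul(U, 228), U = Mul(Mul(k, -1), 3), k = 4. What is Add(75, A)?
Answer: -2661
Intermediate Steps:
U = -12 (U = Mul(Mul(4, -1), 3) = Mul(-4, 3) = -12)
A = -2736 (A = Mul(-12, 228) = -2736)
Add(75, A) = Add(75, -2736) = -2661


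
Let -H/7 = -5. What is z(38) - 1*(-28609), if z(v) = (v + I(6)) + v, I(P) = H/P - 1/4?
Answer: 344287/12 ≈ 28691.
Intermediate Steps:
H = 35 (H = -7*(-5) = 35)
I(P) = -¼ + 35/P (I(P) = 35/P - 1/4 = 35/P - 1*¼ = 35/P - ¼ = -¼ + 35/P)
z(v) = 67/12 + 2*v (z(v) = (v + (¼)*(140 - 1*6)/6) + v = (v + (¼)*(⅙)*(140 - 6)) + v = (v + (¼)*(⅙)*134) + v = (v + 67/12) + v = (67/12 + v) + v = 67/12 + 2*v)
z(38) - 1*(-28609) = (67/12 + 2*38) - 1*(-28609) = (67/12 + 76) + 28609 = 979/12 + 28609 = 344287/12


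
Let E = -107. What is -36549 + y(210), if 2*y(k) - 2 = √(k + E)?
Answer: -36548 + √103/2 ≈ -36543.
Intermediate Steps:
y(k) = 1 + √(-107 + k)/2 (y(k) = 1 + √(k - 107)/2 = 1 + √(-107 + k)/2)
-36549 + y(210) = -36549 + (1 + √(-107 + 210)/2) = -36549 + (1 + √103/2) = -36548 + √103/2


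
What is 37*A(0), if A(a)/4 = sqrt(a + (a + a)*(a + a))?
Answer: 0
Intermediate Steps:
A(a) = 4*sqrt(a + 4*a**2) (A(a) = 4*sqrt(a + (a + a)*(a + a)) = 4*sqrt(a + (2*a)*(2*a)) = 4*sqrt(a + 4*a**2))
37*A(0) = 37*(4*sqrt(0*(1 + 4*0))) = 37*(4*sqrt(0*(1 + 0))) = 37*(4*sqrt(0*1)) = 37*(4*sqrt(0)) = 37*(4*0) = 37*0 = 0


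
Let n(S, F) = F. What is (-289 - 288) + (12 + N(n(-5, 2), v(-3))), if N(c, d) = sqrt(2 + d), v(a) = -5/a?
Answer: -565 + sqrt(33)/3 ≈ -563.08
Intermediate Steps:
(-289 - 288) + (12 + N(n(-5, 2), v(-3))) = (-289 - 288) + (12 + sqrt(2 - 5/(-3))) = -577 + (12 + sqrt(2 - 5*(-1/3))) = -577 + (12 + sqrt(2 + 5/3)) = -577 + (12 + sqrt(11/3)) = -577 + (12 + sqrt(33)/3) = -565 + sqrt(33)/3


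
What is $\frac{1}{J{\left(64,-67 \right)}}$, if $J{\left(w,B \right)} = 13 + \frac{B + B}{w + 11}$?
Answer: $\frac{75}{841} \approx 0.08918$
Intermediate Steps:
$J{\left(w,B \right)} = 13 + \frac{2 B}{11 + w}$
$\frac{1}{J{\left(64,-67 \right)}} = \frac{1}{\frac{1}{11 + 64} \left(143 + 2 \left(-67\right) + 13 \cdot 64\right)} = \frac{1}{\frac{1}{75} \left(143 - 134 + 832\right)} = \frac{1}{\frac{1}{75} \cdot 841} = \frac{1}{\frac{841}{75}} = \frac{75}{841}$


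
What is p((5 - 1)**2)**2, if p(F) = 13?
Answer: 169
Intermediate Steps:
p((5 - 1)**2)**2 = 13**2 = 169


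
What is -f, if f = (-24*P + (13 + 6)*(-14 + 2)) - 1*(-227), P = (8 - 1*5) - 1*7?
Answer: -95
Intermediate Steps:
P = -4 (P = (8 - 5) - 7 = 3 - 7 = -4)
f = 95 (f = (-24*(-4) + (13 + 6)*(-14 + 2)) - 1*(-227) = (96 + 19*(-12)) + 227 = (96 - 228) + 227 = -132 + 227 = 95)
-f = -1*95 = -95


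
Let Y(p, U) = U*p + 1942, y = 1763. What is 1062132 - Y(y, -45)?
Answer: 1139525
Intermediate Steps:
Y(p, U) = 1942 + U*p
1062132 - Y(y, -45) = 1062132 - (1942 - 45*1763) = 1062132 - (1942 - 79335) = 1062132 - 1*(-77393) = 1062132 + 77393 = 1139525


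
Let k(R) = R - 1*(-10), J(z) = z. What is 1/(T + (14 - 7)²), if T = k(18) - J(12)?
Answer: 1/65 ≈ 0.015385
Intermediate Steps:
k(R) = 10 + R (k(R) = R + 10 = 10 + R)
T = 16 (T = (10 + 18) - 1*12 = 28 - 12 = 16)
1/(T + (14 - 7)²) = 1/(16 + (14 - 7)²) = 1/(16 + 7²) = 1/(16 + 49) = 1/65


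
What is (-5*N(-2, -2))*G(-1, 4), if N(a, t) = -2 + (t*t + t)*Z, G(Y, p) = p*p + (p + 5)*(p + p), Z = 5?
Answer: -3520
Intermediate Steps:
G(Y, p) = p² + 2*p*(5 + p) (G(Y, p) = p² + (5 + p)*(2*p) = p² + 2*p*(5 + p))
N(a, t) = -2 + 5*t + 5*t² (N(a, t) = -2 + (t*t + t)*5 = -2 + (t² + t)*5 = -2 + (t + t²)*5 = -2 + (5*t + 5*t²) = -2 + 5*t + 5*t²)
(-5*N(-2, -2))*G(-1, 4) = (-5*(-2 + 5*(-2) + 5*(-2)²))*(4*(10 + 3*4)) = (-5*(-2 - 10 + 5*4))*(4*(10 + 12)) = (-5*(-2 - 10 + 20))*(4*22) = -5*8*88 = -40*88 = -3520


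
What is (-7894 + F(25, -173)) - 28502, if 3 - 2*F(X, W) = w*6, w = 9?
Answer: -72843/2 ≈ -36422.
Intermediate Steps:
F(X, W) = -51/2 (F(X, W) = 3/2 - 9*6/2 = 3/2 - 1/2*54 = 3/2 - 27 = -51/2)
(-7894 + F(25, -173)) - 28502 = (-7894 - 51/2) - 28502 = -15839/2 - 28502 = -72843/2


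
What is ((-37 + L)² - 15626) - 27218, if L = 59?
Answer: -42360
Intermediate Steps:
((-37 + L)² - 15626) - 27218 = ((-37 + 59)² - 15626) - 27218 = (22² - 15626) - 27218 = (484 - 15626) - 27218 = -15142 - 27218 = -42360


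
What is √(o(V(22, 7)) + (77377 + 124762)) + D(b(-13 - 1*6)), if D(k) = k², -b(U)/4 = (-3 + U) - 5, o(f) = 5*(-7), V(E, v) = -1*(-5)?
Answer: 11664 + 6*√5614 ≈ 12114.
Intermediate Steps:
V(E, v) = 5
o(f) = -35
b(U) = 32 - 4*U (b(U) = -4*((-3 + U) - 5) = -4*(-8 + U) = 32 - 4*U)
√(o(V(22, 7)) + (77377 + 124762)) + D(b(-13 - 1*6)) = √(-35 + (77377 + 124762)) + (32 - 4*(-13 - 1*6))² = √(-35 + 202139) + (32 - 4*(-13 - 6))² = √202104 + (32 - 4*(-19))² = 6*√5614 + (32 + 76)² = 6*√5614 + 108² = 6*√5614 + 11664 = 11664 + 6*√5614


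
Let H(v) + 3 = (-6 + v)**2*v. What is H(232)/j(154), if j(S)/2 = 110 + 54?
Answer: 11849629/328 ≈ 36127.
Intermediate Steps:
j(S) = 328 (j(S) = 2*(110 + 54) = 2*164 = 328)
H(v) = -3 + v*(-6 + v)**2 (H(v) = -3 + (-6 + v)**2*v = -3 + v*(-6 + v)**2)
H(232)/j(154) = (-3 + 232*(-6 + 232)**2)/328 = (-3 + 232*226**2)*(1/328) = (-3 + 232*51076)*(1/328) = (-3 + 11849632)*(1/328) = 11849629*(1/328) = 11849629/328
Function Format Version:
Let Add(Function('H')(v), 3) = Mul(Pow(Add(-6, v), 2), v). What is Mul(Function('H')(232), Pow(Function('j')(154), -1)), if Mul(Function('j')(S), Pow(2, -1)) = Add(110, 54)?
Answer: Rational(11849629, 328) ≈ 36127.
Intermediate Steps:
Function('j')(S) = 328 (Function('j')(S) = Mul(2, Add(110, 54)) = Mul(2, 164) = 328)
Function('H')(v) = Add(-3, Mul(v, Pow(Add(-6, v), 2))) (Function('H')(v) = Add(-3, Mul(Pow(Add(-6, v), 2), v)) = Add(-3, Mul(v, Pow(Add(-6, v), 2))))
Mul(Function('H')(232), Pow(Function('j')(154), -1)) = Mul(Add(-3, Mul(232, Pow(Add(-6, 232), 2))), Pow(328, -1)) = Mul(Add(-3, Mul(232, Pow(226, 2))), Rational(1, 328)) = Mul(Add(-3, Mul(232, 51076)), Rational(1, 328)) = Mul(Add(-3, 11849632), Rational(1, 328)) = Mul(11849629, Rational(1, 328)) = Rational(11849629, 328)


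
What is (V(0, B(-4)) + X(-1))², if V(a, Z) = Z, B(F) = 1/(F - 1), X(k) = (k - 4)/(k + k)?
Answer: 529/100 ≈ 5.2900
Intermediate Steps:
X(k) = (-4 + k)/(2*k) (X(k) = (-4 + k)/((2*k)) = (-4 + k)*(1/(2*k)) = (-4 + k)/(2*k))
B(F) = 1/(-1 + F)
(V(0, B(-4)) + X(-1))² = (1/(-1 - 4) + (½)*(-4 - 1)/(-1))² = (1/(-5) + (½)*(-1)*(-5))² = (-⅕ + 5/2)² = (23/10)² = 529/100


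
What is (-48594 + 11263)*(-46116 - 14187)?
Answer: 2251171293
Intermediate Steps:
(-48594 + 11263)*(-46116 - 14187) = -37331*(-60303) = 2251171293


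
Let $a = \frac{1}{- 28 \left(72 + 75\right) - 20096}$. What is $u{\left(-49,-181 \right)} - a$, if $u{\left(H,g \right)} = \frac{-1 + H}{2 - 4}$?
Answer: $\frac{605301}{24212} \approx 25.0$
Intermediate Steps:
$u{\left(H,g \right)} = \frac{1}{2} - \frac{H}{2}$ ($u{\left(H,g \right)} = \frac{-1 + H}{-2} = \left(-1 + H\right) \left(- \frac{1}{2}\right) = \frac{1}{2} - \frac{H}{2}$)
$a = - \frac{1}{24212}$ ($a = \frac{1}{\left(-28\right) 147 - 20096} = \frac{1}{-4116 - 20096} = \frac{1}{-24212} = - \frac{1}{24212} \approx -4.1302 \cdot 10^{-5}$)
$u{\left(-49,-181 \right)} - a = \left(\frac{1}{2} - - \frac{49}{2}\right) - - \frac{1}{24212} = \left(\frac{1}{2} + \frac{49}{2}\right) + \frac{1}{24212} = 25 + \frac{1}{24212} = \frac{605301}{24212}$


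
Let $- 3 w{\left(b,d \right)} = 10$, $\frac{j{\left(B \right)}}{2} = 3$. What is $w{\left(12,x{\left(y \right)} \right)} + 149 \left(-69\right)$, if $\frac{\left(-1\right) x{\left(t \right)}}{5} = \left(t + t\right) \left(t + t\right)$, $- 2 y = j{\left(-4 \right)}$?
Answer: $- \frac{30853}{3} \approx -10284.0$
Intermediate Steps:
$j{\left(B \right)} = 6$ ($j{\left(B \right)} = 2 \cdot 3 = 6$)
$y = -3$ ($y = \left(- \frac{1}{2}\right) 6 = -3$)
$x{\left(t \right)} = - 20 t^{2}$ ($x{\left(t \right)} = - 5 \left(t + t\right) \left(t + t\right) = - 5 \cdot 2 t 2 t = - 5 \cdot 4 t^{2} = - 20 t^{2}$)
$w{\left(b,d \right)} = - \frac{10}{3}$ ($w{\left(b,d \right)} = \left(- \frac{1}{3}\right) 10 = - \frac{10}{3}$)
$w{\left(12,x{\left(y \right)} \right)} + 149 \left(-69\right) = - \frac{10}{3} + 149 \left(-69\right) = - \frac{10}{3} - 10281 = - \frac{30853}{3}$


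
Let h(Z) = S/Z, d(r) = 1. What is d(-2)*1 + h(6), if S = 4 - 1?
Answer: 3/2 ≈ 1.5000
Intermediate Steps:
S = 3
h(Z) = 3/Z
d(-2)*1 + h(6) = 1*1 + 3/6 = 1 + 3*(⅙) = 1 + ½ = 3/2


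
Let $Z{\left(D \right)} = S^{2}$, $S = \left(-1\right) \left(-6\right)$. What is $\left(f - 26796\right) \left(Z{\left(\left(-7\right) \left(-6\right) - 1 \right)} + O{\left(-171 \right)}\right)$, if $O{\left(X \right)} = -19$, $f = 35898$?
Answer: $154734$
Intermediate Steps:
$S = 6$
$Z{\left(D \right)} = 36$ ($Z{\left(D \right)} = 6^{2} = 36$)
$\left(f - 26796\right) \left(Z{\left(\left(-7\right) \left(-6\right) - 1 \right)} + O{\left(-171 \right)}\right) = \left(35898 - 26796\right) \left(36 - 19\right) = 9102 \cdot 17 = 154734$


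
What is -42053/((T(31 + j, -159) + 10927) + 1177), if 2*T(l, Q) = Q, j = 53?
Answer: -84106/24049 ≈ -3.4973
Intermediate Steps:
T(l, Q) = Q/2
-42053/((T(31 + j, -159) + 10927) + 1177) = -42053/(((½)*(-159) + 10927) + 1177) = -42053/((-159/2 + 10927) + 1177) = -42053/(21695/2 + 1177) = -42053/24049/2 = -42053*2/24049 = -84106/24049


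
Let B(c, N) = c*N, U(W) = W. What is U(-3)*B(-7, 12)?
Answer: 252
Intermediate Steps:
B(c, N) = N*c
U(-3)*B(-7, 12) = -36*(-7) = -3*(-84) = 252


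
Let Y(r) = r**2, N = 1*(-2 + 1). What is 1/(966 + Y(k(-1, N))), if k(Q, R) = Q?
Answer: 1/967 ≈ 0.0010341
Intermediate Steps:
N = -1 (N = 1*(-1) = -1)
1/(966 + Y(k(-1, N))) = 1/(966 + (-1)**2) = 1/(966 + 1) = 1/967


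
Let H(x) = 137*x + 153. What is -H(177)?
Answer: -24402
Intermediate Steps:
H(x) = 153 + 137*x
-H(177) = -(153 + 137*177) = -(153 + 24249) = -1*24402 = -24402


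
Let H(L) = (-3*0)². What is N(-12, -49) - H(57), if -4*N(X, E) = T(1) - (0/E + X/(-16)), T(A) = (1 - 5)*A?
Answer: 19/16 ≈ 1.1875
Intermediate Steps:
H(L) = 0 (H(L) = 0² = 0)
T(A) = -4*A
N(X, E) = 1 - X/64 (N(X, E) = -(-4*1 - (0/E + X/(-16)))/4 = -(-4 - (0 + X*(-1/16)))/4 = -(-4 - (0 - X/16))/4 = -(-4 - (-1)*X/16)/4 = -(-4 + X/16)/4 = 1 - X/64)
N(-12, -49) - H(57) = (1 - 1/64*(-12)) - 1*0 = (1 + 3/16) + 0 = 19/16 + 0 = 19/16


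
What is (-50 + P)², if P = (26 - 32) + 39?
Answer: 289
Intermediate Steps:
P = 33 (P = -6 + 39 = 33)
(-50 + P)² = (-50 + 33)² = (-17)² = 289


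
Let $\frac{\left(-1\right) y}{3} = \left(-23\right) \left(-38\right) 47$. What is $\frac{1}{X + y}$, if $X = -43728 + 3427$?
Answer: $- \frac{1}{163535} \approx -6.1149 \cdot 10^{-6}$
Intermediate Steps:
$X = -40301$
$y = -123234$ ($y = - 3 \left(-23\right) \left(-38\right) 47 = - 3 \cdot 874 \cdot 47 = \left(-3\right) 41078 = -123234$)
$\frac{1}{X + y} = \frac{1}{-40301 - 123234} = \frac{1}{-163535} = - \frac{1}{163535}$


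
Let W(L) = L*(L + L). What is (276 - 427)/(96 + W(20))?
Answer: -151/896 ≈ -0.16853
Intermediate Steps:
W(L) = 2*L² (W(L) = L*(2*L) = 2*L²)
(276 - 427)/(96 + W(20)) = (276 - 427)/(96 + 2*20²) = -151/(96 + 2*400) = -151/(96 + 800) = -151/896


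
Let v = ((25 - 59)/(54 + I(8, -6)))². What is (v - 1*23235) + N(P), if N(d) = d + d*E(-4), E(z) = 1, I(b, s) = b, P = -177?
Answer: -22668740/961 ≈ -23589.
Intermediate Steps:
N(d) = 2*d (N(d) = d + d*1 = d + d = 2*d)
v = 289/961 (v = ((25 - 59)/(54 + 8))² = (-34/62)² = (-34*1/62)² = (-17/31)² = 289/961 ≈ 0.30073)
(v - 1*23235) + N(P) = (289/961 - 1*23235) + 2*(-177) = (289/961 - 23235) - 354 = -22328546/961 - 354 = -22668740/961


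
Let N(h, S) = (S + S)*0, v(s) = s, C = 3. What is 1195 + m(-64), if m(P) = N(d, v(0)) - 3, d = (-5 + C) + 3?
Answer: 1192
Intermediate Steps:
d = 1 (d = (-5 + 3) + 3 = -2 + 3 = 1)
N(h, S) = 0 (N(h, S) = (2*S)*0 = 0)
m(P) = -3 (m(P) = 0 - 3 = -3)
1195 + m(-64) = 1195 - 3 = 1192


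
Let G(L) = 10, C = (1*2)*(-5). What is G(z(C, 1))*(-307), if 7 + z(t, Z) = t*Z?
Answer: -3070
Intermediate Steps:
C = -10 (C = 2*(-5) = -10)
z(t, Z) = -7 + Z*t (z(t, Z) = -7 + t*Z = -7 + Z*t)
G(z(C, 1))*(-307) = 10*(-307) = -3070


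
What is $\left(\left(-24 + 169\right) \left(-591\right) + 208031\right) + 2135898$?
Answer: $2258234$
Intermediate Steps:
$\left(\left(-24 + 169\right) \left(-591\right) + 208031\right) + 2135898 = \left(145 \left(-591\right) + 208031\right) + 2135898 = \left(-85695 + 208031\right) + 2135898 = 122336 + 2135898 = 2258234$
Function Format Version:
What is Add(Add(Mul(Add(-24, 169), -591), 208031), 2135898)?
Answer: 2258234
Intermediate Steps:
Add(Add(Mul(Add(-24, 169), -591), 208031), 2135898) = Add(Add(Mul(145, -591), 208031), 2135898) = Add(Add(-85695, 208031), 2135898) = Add(122336, 2135898) = 2258234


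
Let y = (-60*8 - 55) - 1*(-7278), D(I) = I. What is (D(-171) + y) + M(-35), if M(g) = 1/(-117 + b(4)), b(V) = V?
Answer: 742635/113 ≈ 6572.0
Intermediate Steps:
y = 6743 (y = (-480 - 55) + 7278 = -535 + 7278 = 6743)
M(g) = -1/113 (M(g) = 1/(-117 + 4) = 1/(-113) = -1/113)
(D(-171) + y) + M(-35) = (-171 + 6743) - 1/113 = 6572 - 1/113 = 742635/113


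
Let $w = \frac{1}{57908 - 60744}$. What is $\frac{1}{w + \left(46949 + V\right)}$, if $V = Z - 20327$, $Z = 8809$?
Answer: $\frac{2836}{100482315} \approx 2.8224 \cdot 10^{-5}$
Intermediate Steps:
$w = - \frac{1}{2836}$ ($w = \frac{1}{-2836} = - \frac{1}{2836} \approx -0.00035261$)
$V = -11518$ ($V = 8809 - 20327 = -11518$)
$\frac{1}{w + \left(46949 + V\right)} = \frac{1}{- \frac{1}{2836} + \left(46949 - 11518\right)} = \frac{1}{- \frac{1}{2836} + 35431} = \frac{1}{\frac{100482315}{2836}} = \frac{2836}{100482315}$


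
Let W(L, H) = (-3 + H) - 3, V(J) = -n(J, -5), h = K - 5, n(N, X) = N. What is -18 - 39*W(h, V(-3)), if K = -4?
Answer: 99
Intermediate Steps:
h = -9 (h = -4 - 5 = -9)
V(J) = -J
W(L, H) = -6 + H
-18 - 39*W(h, V(-3)) = -18 - 39*(-6 - 1*(-3)) = -18 - 39*(-6 + 3) = -18 - 39*(-3) = -18 + 117 = 99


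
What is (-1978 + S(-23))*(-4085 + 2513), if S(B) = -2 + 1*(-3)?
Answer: 3117276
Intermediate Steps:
S(B) = -5 (S(B) = -2 - 3 = -5)
(-1978 + S(-23))*(-4085 + 2513) = (-1978 - 5)*(-4085 + 2513) = -1983*(-1572) = 3117276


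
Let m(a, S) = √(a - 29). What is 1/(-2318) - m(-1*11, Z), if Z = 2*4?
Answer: -1/2318 - 2*I*√10 ≈ -0.00043141 - 6.3246*I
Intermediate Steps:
Z = 8
m(a, S) = √(-29 + a)
1/(-2318) - m(-1*11, Z) = 1/(-2318) - √(-29 - 1*11) = -1/2318 - √(-29 - 11) = -1/2318 - √(-40) = -1/2318 - 2*I*√10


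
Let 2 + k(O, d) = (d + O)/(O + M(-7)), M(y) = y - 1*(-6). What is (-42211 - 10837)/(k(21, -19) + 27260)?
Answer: -530480/272581 ≈ -1.9461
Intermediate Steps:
M(y) = 6 + y (M(y) = y + 6 = 6 + y)
k(O, d) = -2 + (O + d)/(-1 + O) (k(O, d) = -2 + (d + O)/(O + (6 - 7)) = -2 + (O + d)/(O - 1) = -2 + (O + d)/(-1 + O))
(-42211 - 10837)/(k(21, -19) + 27260) = (-42211 - 10837)/((2 - 19 - 1*21)/(-1 + 21) + 27260) = -53048/((2 - 19 - 21)/20 + 27260) = -53048/((1/20)*(-38) + 27260) = -53048/(-19/10 + 27260) = -53048/272581/10 = -53048*10/272581 = -530480/272581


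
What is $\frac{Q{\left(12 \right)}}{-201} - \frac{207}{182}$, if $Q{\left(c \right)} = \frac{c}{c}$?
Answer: $- \frac{41789}{36582} \approx -1.1423$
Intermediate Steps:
$Q{\left(c \right)} = 1$
$\frac{Q{\left(12 \right)}}{-201} - \frac{207}{182} = 1 \frac{1}{-201} - \frac{207}{182} = 1 \left(- \frac{1}{201}\right) - \frac{207}{182} = - \frac{1}{201} - \frac{207}{182} = - \frac{41789}{36582}$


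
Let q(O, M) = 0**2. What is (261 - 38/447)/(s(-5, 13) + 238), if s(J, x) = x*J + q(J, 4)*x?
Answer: 116629/77331 ≈ 1.5082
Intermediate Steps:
q(O, M) = 0
s(J, x) = J*x (s(J, x) = x*J + 0*x = J*x + 0 = J*x)
(261 - 38/447)/(s(-5, 13) + 238) = (261 - 38/447)/(-5*13 + 238) = (261 - 38*1/447)/(-65 + 238) = (261 - 38/447)/173 = (116629/447)*(1/173) = 116629/77331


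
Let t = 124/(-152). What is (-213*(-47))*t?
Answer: -310341/38 ≈ -8166.9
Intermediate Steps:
t = -31/38 (t = 124*(-1/152) = -31/38 ≈ -0.81579)
(-213*(-47))*t = -213*(-47)*(-31/38) = 10011*(-31/38) = -310341/38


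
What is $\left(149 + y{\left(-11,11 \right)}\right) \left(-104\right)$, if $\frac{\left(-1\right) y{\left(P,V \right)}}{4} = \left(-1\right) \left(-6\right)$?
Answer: $-13000$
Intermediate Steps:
$y{\left(P,V \right)} = -24$ ($y{\left(P,V \right)} = - 4 \left(\left(-1\right) \left(-6\right)\right) = \left(-4\right) 6 = -24$)
$\left(149 + y{\left(-11,11 \right)}\right) \left(-104\right) = \left(149 - 24\right) \left(-104\right) = 125 \left(-104\right) = -13000$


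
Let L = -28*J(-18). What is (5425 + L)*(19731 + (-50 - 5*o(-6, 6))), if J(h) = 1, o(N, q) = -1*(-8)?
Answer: 106002477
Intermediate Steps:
o(N, q) = 8
L = -28 (L = -28*1 = -28)
(5425 + L)*(19731 + (-50 - 5*o(-6, 6))) = (5425 - 28)*(19731 + (-50 - 5*8)) = 5397*(19731 + (-50 - 40)) = 5397*(19731 - 90) = 5397*19641 = 106002477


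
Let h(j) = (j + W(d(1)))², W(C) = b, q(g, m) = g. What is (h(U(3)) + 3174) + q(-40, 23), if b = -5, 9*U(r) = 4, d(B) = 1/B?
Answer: 255535/81 ≈ 3154.8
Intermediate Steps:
U(r) = 4/9 (U(r) = (⅑)*4 = 4/9)
W(C) = -5
h(j) = (-5 + j)² (h(j) = (j - 5)² = (-5 + j)²)
(h(U(3)) + 3174) + q(-40, 23) = ((-5 + 4/9)² + 3174) - 40 = ((-41/9)² + 3174) - 40 = (1681/81 + 3174) - 40 = 258775/81 - 40 = 255535/81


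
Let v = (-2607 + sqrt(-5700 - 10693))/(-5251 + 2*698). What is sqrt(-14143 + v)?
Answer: sqrt(-210169426590 - 50115*I*sqrt(97))/3855 ≈ 0.00013964 - 118.92*I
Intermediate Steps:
v = 869/1285 - 13*I*sqrt(97)/3855 (v = (-2607 + sqrt(-16393))/(-5251 + 1396) = (-2607 + 13*I*sqrt(97))/(-3855) = (-2607 + 13*I*sqrt(97))*(-1/3855) = 869/1285 - 13*I*sqrt(97)/3855 ≈ 0.67626 - 0.033213*I)
sqrt(-14143 + v) = sqrt(-14143 + (869/1285 - 13*I*sqrt(97)/3855)) = sqrt(-18172886/1285 - 13*I*sqrt(97)/3855)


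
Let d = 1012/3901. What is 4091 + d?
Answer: 15960003/3901 ≈ 4091.3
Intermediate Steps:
d = 1012/3901 (d = 1012*(1/3901) = 1012/3901 ≈ 0.25942)
4091 + d = 4091 + 1012/3901 = 15960003/3901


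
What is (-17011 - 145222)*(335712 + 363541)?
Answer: -113441911949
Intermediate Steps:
(-17011 - 145222)*(335712 + 363541) = -162233*699253 = -113441911949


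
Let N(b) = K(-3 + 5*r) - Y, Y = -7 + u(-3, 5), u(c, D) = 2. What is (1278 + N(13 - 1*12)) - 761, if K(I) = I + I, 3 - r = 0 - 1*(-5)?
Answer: 496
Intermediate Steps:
r = -2 (r = 3 - (0 - 1*(-5)) = 3 - (0 + 5) = 3 - 1*5 = 3 - 5 = -2)
K(I) = 2*I
Y = -5 (Y = -7 + 2 = -5)
N(b) = -21 (N(b) = 2*(-3 + 5*(-2)) - 1*(-5) = 2*(-3 - 10) + 5 = 2*(-13) + 5 = -26 + 5 = -21)
(1278 + N(13 - 1*12)) - 761 = (1278 - 21) - 761 = 1257 - 761 = 496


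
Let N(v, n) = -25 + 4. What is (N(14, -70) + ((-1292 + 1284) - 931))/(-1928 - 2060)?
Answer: 240/997 ≈ 0.24072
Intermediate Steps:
N(v, n) = -21
(N(14, -70) + ((-1292 + 1284) - 931))/(-1928 - 2060) = (-21 + ((-1292 + 1284) - 931))/(-1928 - 2060) = (-21 + (-8 - 931))/(-3988) = (-21 - 939)*(-1/3988) = -960*(-1/3988) = 240/997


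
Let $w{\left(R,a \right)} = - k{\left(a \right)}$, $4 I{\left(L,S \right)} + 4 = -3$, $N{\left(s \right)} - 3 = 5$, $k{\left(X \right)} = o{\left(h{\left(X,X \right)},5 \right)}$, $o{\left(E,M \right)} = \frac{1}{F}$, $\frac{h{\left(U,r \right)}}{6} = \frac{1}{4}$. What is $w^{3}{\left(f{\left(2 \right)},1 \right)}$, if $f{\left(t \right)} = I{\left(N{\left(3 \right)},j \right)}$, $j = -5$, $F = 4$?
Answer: $- \frac{1}{64} \approx -0.015625$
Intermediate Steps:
$h{\left(U,r \right)} = \frac{3}{2}$ ($h{\left(U,r \right)} = \frac{6}{4} = 6 \cdot \frac{1}{4} = \frac{3}{2}$)
$o{\left(E,M \right)} = \frac{1}{4}$
$k{\left(X \right)} = \frac{1}{4}$
$N{\left(s \right)} = 8$ ($N{\left(s \right)} = 3 + 5 = 8$)
$I{\left(L,S \right)} = - \frac{7}{4}$ ($I{\left(L,S \right)} = -1 + \frac{1}{4} \left(-3\right) = -1 - \frac{3}{4} = - \frac{7}{4}$)
$f{\left(t \right)} = - \frac{7}{4}$
$w{\left(R,a \right)} = - \frac{1}{4}$ ($w{\left(R,a \right)} = \left(-1\right) \frac{1}{4} = - \frac{1}{4}$)
$w^{3}{\left(f{\left(2 \right)},1 \right)} = \left(- \frac{1}{4}\right)^{3} = - \frac{1}{64}$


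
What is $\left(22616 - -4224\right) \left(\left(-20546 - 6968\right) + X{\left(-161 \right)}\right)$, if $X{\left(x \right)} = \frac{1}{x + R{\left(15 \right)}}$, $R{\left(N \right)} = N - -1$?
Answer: $- \frac{21415802408}{29} \approx -7.3848 \cdot 10^{8}$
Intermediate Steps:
$R{\left(N \right)} = 1 + N$ ($R{\left(N \right)} = N + 1 = 1 + N$)
$X{\left(x \right)} = \frac{1}{16 + x}$ ($X{\left(x \right)} = \frac{1}{x + \left(1 + 15\right)} = \frac{1}{x + 16} = \frac{1}{16 + x}$)
$\left(22616 - -4224\right) \left(\left(-20546 - 6968\right) + X{\left(-161 \right)}\right) = \left(22616 - -4224\right) \left(\left(-20546 - 6968\right) + \frac{1}{16 - 161}\right) = \left(22616 + 4224\right) \left(-27514 + \frac{1}{-145}\right) = 26840 \left(-27514 - \frac{1}{145}\right) = 26840 \left(- \frac{3989531}{145}\right) = - \frac{21415802408}{29}$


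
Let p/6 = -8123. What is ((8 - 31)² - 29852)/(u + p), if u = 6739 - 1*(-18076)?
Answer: 29323/23923 ≈ 1.2257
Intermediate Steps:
p = -48738 (p = 6*(-8123) = -48738)
u = 24815 (u = 6739 + 18076 = 24815)
((8 - 31)² - 29852)/(u + p) = ((8 - 31)² - 29852)/(24815 - 48738) = ((-23)² - 29852)/(-23923) = (529 - 29852)*(-1/23923) = -29323*(-1/23923) = 29323/23923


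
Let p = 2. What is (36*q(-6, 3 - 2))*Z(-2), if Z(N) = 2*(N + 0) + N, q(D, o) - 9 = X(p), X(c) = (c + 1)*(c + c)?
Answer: -4536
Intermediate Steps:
X(c) = 2*c*(1 + c) (X(c) = (1 + c)*(2*c) = 2*c*(1 + c))
q(D, o) = 21 (q(D, o) = 9 + 2*2*(1 + 2) = 9 + 2*2*3 = 9 + 12 = 21)
Z(N) = 3*N (Z(N) = 2*N + N = 3*N)
(36*q(-6, 3 - 2))*Z(-2) = (36*21)*(3*(-2)) = 756*(-6) = -4536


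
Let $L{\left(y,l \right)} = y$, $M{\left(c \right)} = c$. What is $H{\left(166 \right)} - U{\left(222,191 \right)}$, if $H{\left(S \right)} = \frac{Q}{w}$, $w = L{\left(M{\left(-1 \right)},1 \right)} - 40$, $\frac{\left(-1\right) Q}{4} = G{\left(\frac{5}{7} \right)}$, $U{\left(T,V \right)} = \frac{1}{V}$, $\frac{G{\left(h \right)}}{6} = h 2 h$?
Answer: $\frac{227191}{383719} \approx 0.59208$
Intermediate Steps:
$G{\left(h \right)} = 12 h^{2}$ ($G{\left(h \right)} = 6 h 2 h = 6 \cdot 2 h h = 6 \cdot 2 h^{2} = 12 h^{2}$)
$Q = - \frac{1200}{49}$ ($Q = - 4 \cdot 12 \left(\frac{5}{7}\right)^{2} = - 4 \cdot 12 \cdot \frac{25}{49} = \left(-4\right) \frac{300}{49} = - \frac{1200}{49} \approx -24.49$)
$w = -41$ ($w = -1 - 40 = -41$)
$H{\left(S \right)} = \frac{1200}{2009}$ ($H{\left(S \right)} = - \frac{1200}{49 \left(-41\right)} = \left(- \frac{1200}{49}\right) \left(- \frac{1}{41}\right) = \frac{1200}{2009}$)
$H{\left(166 \right)} - U{\left(222,191 \right)} = \frac{1200}{2009} - \frac{1}{191} = \frac{227191}{383719}$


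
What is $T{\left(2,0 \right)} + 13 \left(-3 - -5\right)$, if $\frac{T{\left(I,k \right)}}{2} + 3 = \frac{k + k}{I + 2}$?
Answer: $20$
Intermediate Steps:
$T{\left(I,k \right)} = -6 + \frac{4 k}{2 + I}$ ($T{\left(I,k \right)} = -6 + 2 \frac{k + k}{I + 2} = -6 + 2 \frac{2 k}{2 + I} = -6 + \frac{4 k}{2 + I}$)
$T{\left(2,0 \right)} + 13 \left(-3 - -5\right) = \frac{2 \left(-6 - 6 + 2 \cdot 0\right)}{2 + 2} + 13 \left(-3 - -5\right) = \frac{2 \left(-6 - 6 + 0\right)}{4} + 13 \left(-3 + 5\right) = 2 \cdot \frac{1}{4} \left(-12\right) + 13 \cdot 2 = -6 + 26 = 20$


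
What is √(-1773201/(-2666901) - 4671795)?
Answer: I*√3691943062943696966/888967 ≈ 2161.4*I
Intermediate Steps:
√(-1773201/(-2666901) - 4671795) = √(-1773201*(-1/2666901) - 4671795) = √(591067/888967 - 4671795) = √(-4153070994698/888967) = I*√3691943062943696966/888967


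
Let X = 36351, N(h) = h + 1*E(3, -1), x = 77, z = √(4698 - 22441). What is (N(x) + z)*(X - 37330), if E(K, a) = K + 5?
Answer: -83215 - 979*I*√17743 ≈ -83215.0 - 1.3041e+5*I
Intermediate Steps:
z = I*√17743 (z = √(-17743) = I*√17743 ≈ 133.2*I)
E(K, a) = 5 + K
N(h) = 8 + h (N(h) = h + 1*(5 + 3) = h + 1*8 = h + 8 = 8 + h)
(N(x) + z)*(X - 37330) = ((8 + 77) + I*√17743)*(36351 - 37330) = (85 + I*√17743)*(-979) = -83215 - 979*I*√17743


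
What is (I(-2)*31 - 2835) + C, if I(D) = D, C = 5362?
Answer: 2465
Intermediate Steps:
(I(-2)*31 - 2835) + C = (-2*31 - 2835) + 5362 = (-62 - 2835) + 5362 = -2897 + 5362 = 2465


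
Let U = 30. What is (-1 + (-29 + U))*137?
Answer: 0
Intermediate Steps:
(-1 + (-29 + U))*137 = (-1 + (-29 + 30))*137 = (-1 + 1)*137 = 0*137 = 0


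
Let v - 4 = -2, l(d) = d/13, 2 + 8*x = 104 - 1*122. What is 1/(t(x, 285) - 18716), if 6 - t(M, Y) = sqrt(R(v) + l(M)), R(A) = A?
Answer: -486460/9101666553 + sqrt(1222)/9101666553 ≈ -5.3444e-5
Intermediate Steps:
x = -5/2 (x = -1/4 + (104 - 1*122)/8 = -1/4 + (104 - 122)/8 = -1/4 + (1/8)*(-18) = -1/4 - 9/4 = -5/2 ≈ -2.5000)
l(d) = d/13 (l(d) = d*(1/13) = d/13)
v = 2 (v = 4 - 2 = 2)
t(M, Y) = 6 - sqrt(2 + M/13)
1/(t(x, 285) - 18716) = 1/((6 - sqrt(338 + 13*(-5/2))/13) - 18716) = 1/((6 - sqrt(338 - 65/2)/13) - 18716) = 1/((6 - sqrt(1222)/26) - 18716) = 1/(-18710 - sqrt(1222)/26)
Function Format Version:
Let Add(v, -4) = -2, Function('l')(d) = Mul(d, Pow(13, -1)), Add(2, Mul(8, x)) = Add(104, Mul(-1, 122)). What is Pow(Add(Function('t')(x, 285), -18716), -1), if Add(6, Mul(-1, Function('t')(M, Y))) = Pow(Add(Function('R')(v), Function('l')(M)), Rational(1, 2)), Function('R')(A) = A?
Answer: Add(Rational(-486460, 9101666553), Mul(Rational(1, 9101666553), Pow(1222, Rational(1, 2)))) ≈ -5.3444e-5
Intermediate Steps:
x = Rational(-5, 2) (x = Add(Rational(-1, 4), Mul(Rational(1, 8), Add(104, Mul(-1, 122)))) = Add(Rational(-1, 4), Mul(Rational(1, 8), Add(104, -122))) = Add(Rational(-1, 4), Mul(Rational(1, 8), -18)) = Add(Rational(-1, 4), Rational(-9, 4)) = Rational(-5, 2) ≈ -2.5000)
Function('l')(d) = Mul(Rational(1, 13), d) (Function('l')(d) = Mul(d, Rational(1, 13)) = Mul(Rational(1, 13), d))
v = 2 (v = Add(4, -2) = 2)
Function('t')(M, Y) = Add(6, Mul(-1, Pow(Add(2, Mul(Rational(1, 13), M)), Rational(1, 2))))
Pow(Add(Function('t')(x, 285), -18716), -1) = Pow(Add(Add(6, Mul(Rational(-1, 13), Pow(Add(338, Mul(13, Rational(-5, 2))), Rational(1, 2)))), -18716), -1) = Pow(Add(Add(6, Mul(Rational(-1, 13), Pow(Add(338, Rational(-65, 2)), Rational(1, 2)))), -18716), -1) = Pow(Add(Add(6, Mul(Rational(-1, 13), Pow(Rational(611, 2), Rational(1, 2)))), -18716), -1) = Pow(Add(Add(6, Mul(Rational(-1, 13), Mul(Rational(1, 2), Pow(1222, Rational(1, 2))))), -18716), -1) = Pow(Add(Add(6, Mul(Rational(-1, 26), Pow(1222, Rational(1, 2)))), -18716), -1) = Pow(Add(-18710, Mul(Rational(-1, 26), Pow(1222, Rational(1, 2)))), -1)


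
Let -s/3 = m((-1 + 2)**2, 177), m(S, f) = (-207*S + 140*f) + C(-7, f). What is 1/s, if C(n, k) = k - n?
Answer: -1/74271 ≈ -1.3464e-5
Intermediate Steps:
m(S, f) = 7 - 207*S + 141*f (m(S, f) = (-207*S + 140*f) + (f - 1*(-7)) = (-207*S + 140*f) + (f + 7) = (-207*S + 140*f) + (7 + f) = 7 - 207*S + 141*f)
s = -74271 (s = -3*(7 - 207*(-1 + 2)**2 + 141*177) = -3*(7 - 207*1**2 + 24957) = -3*(7 - 207*1 + 24957) = -3*(7 - 207 + 24957) = -3*24757 = -74271)
1/s = 1/(-74271) = -1/74271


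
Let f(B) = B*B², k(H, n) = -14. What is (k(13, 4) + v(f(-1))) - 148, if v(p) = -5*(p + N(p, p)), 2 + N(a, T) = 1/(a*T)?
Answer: -152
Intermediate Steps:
N(a, T) = -2 + 1/(T*a) (N(a, T) = -2 + 1/(a*T) = -2 + 1/(T*a))
f(B) = B³
v(p) = 10 - 5*p - 5/p² (v(p) = -5*(p + (-2 + 1/(p*p))) = -5*(p + (-2 + p⁻²)) = -5*(-2 + p + p⁻²) = 10 - 5*p - 5/p²)
(k(13, 4) + v(f(-1))) - 148 = (-14 + (10 - 5*(-1)³ - 5/((-1)³)²)) - 148 = (-14 + (10 - 5*(-1) - 5/(-1)²)) - 148 = (-14 + (10 + 5 - 5*1)) - 148 = (-14 + (10 + 5 - 5)) - 148 = (-14 + 10) - 148 = -4 - 148 = -152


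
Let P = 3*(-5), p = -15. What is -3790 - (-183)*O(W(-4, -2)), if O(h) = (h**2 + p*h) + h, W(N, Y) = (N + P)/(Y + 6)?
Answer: 200135/16 ≈ 12508.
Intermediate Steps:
P = -15
W(N, Y) = (-15 + N)/(6 + Y) (W(N, Y) = (N - 15)/(Y + 6) = (-15 + N)/(6 + Y))
O(h) = h**2 - 14*h (O(h) = (h**2 - 15*h) + h = h**2 - 14*h)
-3790 - (-183)*O(W(-4, -2)) = -3790 - (-183)*((-15 - 4)/(6 - 2))*(-14 + (-15 - 4)/(6 - 2)) = -3790 - (-183)*(-19/4)*(-14 - 19/4) = -3790 - (-183)*((1/4)*(-19))*(-14 + (1/4)*(-19)) = -3790 - (-183)*(-19*(-14 - 19/4)/4) = -3790 - (-183)*(-19/4*(-75/4)) = -3790 - (-183)*1425/16 = -3790 - 1*(-260775/16) = -3790 + 260775/16 = 200135/16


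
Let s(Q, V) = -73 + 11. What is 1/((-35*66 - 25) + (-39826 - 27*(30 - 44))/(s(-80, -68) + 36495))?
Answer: -36433/85110503 ≈ -0.00042807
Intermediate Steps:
s(Q, V) = -62
1/((-35*66 - 25) + (-39826 - 27*(30 - 44))/(s(-80, -68) + 36495)) = 1/((-35*66 - 25) + (-39826 - 27*(30 - 44))/(-62 + 36495)) = 1/((-2310 - 25) + (-39826 - 27*(-14))/36433) = 1/(-2335 + (-39826 + 378)*(1/36433)) = 1/(-2335 - 39448*1/36433) = 1/(-2335 - 39448/36433) = 1/(-85110503/36433) = -36433/85110503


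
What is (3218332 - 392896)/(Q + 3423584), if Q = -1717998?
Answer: 1412718/852793 ≈ 1.6566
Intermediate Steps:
(3218332 - 392896)/(Q + 3423584) = (3218332 - 392896)/(-1717998 + 3423584) = 2825436/1705586 = 2825436*(1/1705586) = 1412718/852793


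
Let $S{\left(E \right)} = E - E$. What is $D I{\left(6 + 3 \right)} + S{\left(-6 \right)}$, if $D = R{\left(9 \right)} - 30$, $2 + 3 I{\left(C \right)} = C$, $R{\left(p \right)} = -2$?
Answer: $- \frac{224}{3} \approx -74.667$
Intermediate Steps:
$S{\left(E \right)} = 0$
$I{\left(C \right)} = - \frac{2}{3} + \frac{C}{3}$
$D = -32$ ($D = -2 - 30 = -32$)
$D I{\left(6 + 3 \right)} + S{\left(-6 \right)} = - 32 \left(- \frac{2}{3} + \frac{6 + 3}{3}\right) + 0 = - 32 \left(- \frac{2}{3} + \frac{1}{3} \cdot 9\right) + 0 = - 32 \left(- \frac{2}{3} + 3\right) + 0 = \left(-32\right) \frac{7}{3} + 0 = - \frac{224}{3} + 0 = - \frac{224}{3}$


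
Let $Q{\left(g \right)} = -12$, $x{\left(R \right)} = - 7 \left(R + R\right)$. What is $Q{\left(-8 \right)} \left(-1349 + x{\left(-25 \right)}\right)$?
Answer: $11988$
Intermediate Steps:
$x{\left(R \right)} = - 14 R$ ($x{\left(R \right)} = - 7 \cdot 2 R = - 14 R$)
$Q{\left(-8 \right)} \left(-1349 + x{\left(-25 \right)}\right) = - 12 \left(-1349 - -350\right) = - 12 \left(-1349 + 350\right) = \left(-12\right) \left(-999\right) = 11988$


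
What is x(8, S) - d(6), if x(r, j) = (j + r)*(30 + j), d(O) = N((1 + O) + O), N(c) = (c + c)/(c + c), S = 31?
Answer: 2378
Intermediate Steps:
N(c) = 1 (N(c) = (2*c)/((2*c)) = (2*c)*(1/(2*c)) = 1)
d(O) = 1
x(r, j) = (30 + j)*(j + r)
x(8, S) - d(6) = (31² + 30*31 + 30*8 + 31*8) - 1*1 = (961 + 930 + 240 + 248) - 1 = 2379 - 1 = 2378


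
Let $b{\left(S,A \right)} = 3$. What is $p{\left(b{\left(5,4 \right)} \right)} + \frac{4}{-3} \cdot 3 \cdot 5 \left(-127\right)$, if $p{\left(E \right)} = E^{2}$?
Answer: $2549$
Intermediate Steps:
$p{\left(b{\left(5,4 \right)} \right)} + \frac{4}{-3} \cdot 3 \cdot 5 \left(-127\right) = 3^{2} + \frac{4}{-3} \cdot 3 \cdot 5 \left(-127\right) = 9 + 4 \left(- \frac{1}{3}\right) 3 \cdot 5 \left(-127\right) = 9 + \left(- \frac{4}{3}\right) 3 \cdot 5 \left(-127\right) = 9 + \left(-4\right) 5 \left(-127\right) = 9 - -2540 = 9 + 2540 = 2549$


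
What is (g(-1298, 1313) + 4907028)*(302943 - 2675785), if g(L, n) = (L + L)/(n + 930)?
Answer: -26116593425713136/2243 ≈ -1.1644e+13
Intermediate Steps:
g(L, n) = 2*L/(930 + n) (g(L, n) = (2*L)/(930 + n) = 2*L/(930 + n))
(g(-1298, 1313) + 4907028)*(302943 - 2675785) = (2*(-1298)/(930 + 1313) + 4907028)*(302943 - 2675785) = (2*(-1298)/2243 + 4907028)*(-2372842) = (2*(-1298)*(1/2243) + 4907028)*(-2372842) = (-2596/2243 + 4907028)*(-2372842) = (11006461208/2243)*(-2372842) = -26116593425713136/2243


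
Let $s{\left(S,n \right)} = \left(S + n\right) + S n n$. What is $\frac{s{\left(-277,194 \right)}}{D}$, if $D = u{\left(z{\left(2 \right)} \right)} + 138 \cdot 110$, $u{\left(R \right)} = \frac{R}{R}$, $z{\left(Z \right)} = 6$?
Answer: $- \frac{10425255}{15181} \approx -686.73$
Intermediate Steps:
$u{\left(R \right)} = 1$
$s{\left(S,n \right)} = S + n + S n^{2}$ ($s{\left(S,n \right)} = \left(S + n\right) + S n^{2} = S + n + S n^{2}$)
$D = 15181$ ($D = 1 + 138 \cdot 110 = 1 + 15180 = 15181$)
$\frac{s{\left(-277,194 \right)}}{D} = \frac{-277 + 194 - 277 \cdot 194^{2}}{15181} = \left(-277 + 194 - 10425172\right) \frac{1}{15181} = \left(-10425255\right) \frac{1}{15181} = - \frac{10425255}{15181}$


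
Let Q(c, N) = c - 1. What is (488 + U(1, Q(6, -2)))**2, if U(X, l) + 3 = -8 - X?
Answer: 226576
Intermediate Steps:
Q(c, N) = -1 + c
U(X, l) = -11 - X (U(X, l) = -3 + (-8 - X) = -11 - X)
(488 + U(1, Q(6, -2)))**2 = (488 + (-11 - 1*1))**2 = (488 + (-11 - 1))**2 = (488 - 12)**2 = 476**2 = 226576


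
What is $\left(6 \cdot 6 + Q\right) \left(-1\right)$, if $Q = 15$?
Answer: $-51$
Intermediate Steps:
$\left(6 \cdot 6 + Q\right) \left(-1\right) = \left(6 \cdot 6 + 15\right) \left(-1\right) = \left(36 + 15\right) \left(-1\right) = 51 \left(-1\right) = -51$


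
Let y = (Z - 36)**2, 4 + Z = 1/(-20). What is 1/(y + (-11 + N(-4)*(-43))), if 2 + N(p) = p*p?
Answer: 400/396401 ≈ 0.0010091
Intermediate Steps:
N(p) = -2 + p**2 (N(p) = -2 + p*p = -2 + p**2)
Z = -81/20 (Z = -4 + 1/(-20) = -4 - 1/20 = -81/20 ≈ -4.0500)
y = 641601/400 (y = (-81/20 - 36)**2 = (-801/20)**2 = 641601/400 ≈ 1604.0)
1/(y + (-11 + N(-4)*(-43))) = 1/(641601/400 + (-11 + (-2 + (-4)**2)*(-43))) = 1/(641601/400 + (-11 + (-2 + 16)*(-43))) = 1/(641601/400 + (-11 + 14*(-43))) = 1/(641601/400 + (-11 - 602)) = 1/(641601/400 - 613) = 1/(396401/400) = 400/396401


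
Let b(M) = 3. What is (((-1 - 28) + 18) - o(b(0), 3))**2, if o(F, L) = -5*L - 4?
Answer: 64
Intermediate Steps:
o(F, L) = -4 - 5*L
(((-1 - 28) + 18) - o(b(0), 3))**2 = (((-1 - 28) + 18) - (-4 - 5*3))**2 = ((-29 + 18) - (-4 - 15))**2 = (-11 - 1*(-19))**2 = (-11 + 19)**2 = 8**2 = 64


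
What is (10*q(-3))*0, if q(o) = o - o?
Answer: 0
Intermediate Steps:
q(o) = 0
(10*q(-3))*0 = (10*0)*0 = 0*0 = 0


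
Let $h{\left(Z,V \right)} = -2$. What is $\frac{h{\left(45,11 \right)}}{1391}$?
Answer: $- \frac{2}{1391} \approx -0.0014378$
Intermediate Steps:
$\frac{h{\left(45,11 \right)}}{1391} = \frac{1}{1391} \left(-2\right) = - \frac{2}{1391}$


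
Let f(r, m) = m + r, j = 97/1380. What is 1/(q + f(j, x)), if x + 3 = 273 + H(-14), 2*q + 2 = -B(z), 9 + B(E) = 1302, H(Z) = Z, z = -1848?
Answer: -1380/540173 ≈ -0.0025547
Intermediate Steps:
B(E) = 1293 (B(E) = -9 + 1302 = 1293)
q = -1295/2 (q = -1 + (-1*1293)/2 = -1 + (1/2)*(-1293) = -1 - 1293/2 = -1295/2 ≈ -647.50)
x = 256 (x = -3 + (273 - 14) = -3 + 259 = 256)
j = 97/1380 (j = 97*(1/1380) = 97/1380 ≈ 0.070290)
1/(q + f(j, x)) = 1/(-1295/2 + (256 + 97/1380)) = 1/(-1295/2 + 353377/1380) = 1/(-540173/1380) = -1380/540173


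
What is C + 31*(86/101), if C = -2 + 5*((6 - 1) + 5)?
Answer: 7514/101 ≈ 74.396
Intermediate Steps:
C = 48 (C = -2 + 5*(5 + 5) = -2 + 5*10 = -2 + 50 = 48)
C + 31*(86/101) = 48 + 31*(86/101) = 48 + 2666/101 = 7514/101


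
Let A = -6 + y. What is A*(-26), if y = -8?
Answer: 364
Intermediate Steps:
A = -14 (A = -6 - 8 = -14)
A*(-26) = -14*(-26) = 364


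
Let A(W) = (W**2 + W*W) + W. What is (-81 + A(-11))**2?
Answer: 22500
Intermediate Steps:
A(W) = W + 2*W**2 (A(W) = (W**2 + W**2) + W = 2*W**2 + W = W + 2*W**2)
(-81 + A(-11))**2 = (-81 - 11*(1 + 2*(-11)))**2 = (-81 - 11*(1 - 22))**2 = (-81 - 11*(-21))**2 = (-81 + 231)**2 = 150**2 = 22500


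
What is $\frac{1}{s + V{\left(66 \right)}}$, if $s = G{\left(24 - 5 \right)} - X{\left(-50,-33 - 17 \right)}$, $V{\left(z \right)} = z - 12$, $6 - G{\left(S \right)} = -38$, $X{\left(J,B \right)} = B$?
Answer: $\frac{1}{148} \approx 0.0067568$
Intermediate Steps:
$G{\left(S \right)} = 44$ ($G{\left(S \right)} = 6 - -38 = 6 + 38 = 44$)
$V{\left(z \right)} = -12 + z$ ($V{\left(z \right)} = z - 12 = -12 + z$)
$s = 94$ ($s = 44 - \left(-33 - 17\right) = 44 - -50 = 44 + 50 = 94$)
$\frac{1}{s + V{\left(66 \right)}} = \frac{1}{94 + \left(-12 + 66\right)} = \frac{1}{94 + 54} = \frac{1}{148}$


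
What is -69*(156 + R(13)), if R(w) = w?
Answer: -11661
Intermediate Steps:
-69*(156 + R(13)) = -69*(156 + 13) = -69*169 = -11661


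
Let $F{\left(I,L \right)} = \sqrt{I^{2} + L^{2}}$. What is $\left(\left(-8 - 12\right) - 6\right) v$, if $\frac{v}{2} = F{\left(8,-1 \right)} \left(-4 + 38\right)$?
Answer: $- 1768 \sqrt{65} \approx -14254.0$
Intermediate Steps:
$v = 68 \sqrt{65}$ ($v = 2 \sqrt{8^{2} + \left(-1\right)^{2}} \left(-4 + 38\right) = 2 \sqrt{64 + 1} \cdot 34 = 2 \sqrt{65} \cdot 34 = 2 \cdot 34 \sqrt{65} = 68 \sqrt{65} \approx 548.23$)
$\left(\left(-8 - 12\right) - 6\right) v = \left(\left(-8 - 12\right) - 6\right) 68 \sqrt{65} = \left(-20 - 6\right) 68 \sqrt{65} = - 26 \cdot 68 \sqrt{65} = - 1768 \sqrt{65}$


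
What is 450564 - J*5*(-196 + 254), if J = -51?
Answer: 465354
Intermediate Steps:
450564 - J*5*(-196 + 254) = 450564 - (-51*5)*(-196 + 254) = 450564 - (-255)*58 = 450564 - 1*(-14790) = 450564 + 14790 = 465354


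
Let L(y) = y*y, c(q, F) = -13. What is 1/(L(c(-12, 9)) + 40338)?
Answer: 1/40507 ≈ 2.4687e-5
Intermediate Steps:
L(y) = y²
1/(L(c(-12, 9)) + 40338) = 1/((-13)² + 40338) = 1/(169 + 40338) = 1/40507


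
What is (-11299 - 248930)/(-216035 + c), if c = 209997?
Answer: 260229/6038 ≈ 43.099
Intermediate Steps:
(-11299 - 248930)/(-216035 + c) = (-11299 - 248930)/(-216035 + 209997) = -260229/(-6038) = -260229*(-1/6038) = 260229/6038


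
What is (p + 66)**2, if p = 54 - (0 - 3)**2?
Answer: 12321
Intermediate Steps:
p = 45 (p = 54 - 1*(-3)**2 = 54 - 1*9 = 54 - 9 = 45)
(p + 66)**2 = (45 + 66)**2 = 111**2 = 12321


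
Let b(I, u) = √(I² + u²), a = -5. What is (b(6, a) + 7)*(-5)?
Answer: -35 - 5*√61 ≈ -74.051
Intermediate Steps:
(b(6, a) + 7)*(-5) = (√(6² + (-5)²) + 7)*(-5) = (√(36 + 25) + 7)*(-5) = (√61 + 7)*(-5) = (7 + √61)*(-5) = -35 - 5*√61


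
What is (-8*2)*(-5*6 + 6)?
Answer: 384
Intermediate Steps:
(-8*2)*(-5*6 + 6) = -16*(-30 + 6) = -16*(-24) = 384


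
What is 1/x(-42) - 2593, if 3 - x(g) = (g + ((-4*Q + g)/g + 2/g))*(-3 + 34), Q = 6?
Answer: -68488888/26413 ≈ -2593.0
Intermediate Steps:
x(g) = 3 - 62/g - 31*g - 31*(-24 + g)/g (x(g) = 3 - (g + ((-4*6 + g)/g + 2/g))*(-3 + 34) = 3 - (g + ((-24 + g)/g + 2/g))*31 = 3 - (g + (2/g + (-24 + g)/g))*31 = 3 - (g + 2/g + (-24 + g)/g)*31 = 3 - (31*g + 62/g + 31*(-24 + g)/g) = 3 + (-62/g - 31*g - 31*(-24 + g)/g) = 3 - 62/g - 31*g - 31*(-24 + g)/g)
1/x(-42) - 2593 = 1/(-28 - 31*(-42) + 682/(-42)) - 2593 = 1/(-28 + 1302 + 682*(-1/42)) - 2593 = 1/(-28 + 1302 - 341/21) - 2593 = 1/(26413/21) - 2593 = 21/26413 - 2593 = -68488888/26413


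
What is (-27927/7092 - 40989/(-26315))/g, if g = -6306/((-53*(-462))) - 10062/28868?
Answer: 29666626909249/7554256786550 ≈ 3.9271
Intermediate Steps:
g = -728605/1202146 (g = -6306/24486 - 10062*1/28868 = -6306*1/24486 - 5031/14434 = -1051/4081 - 5031/14434 = -728605/1202146 ≈ -0.60609)
(-27927/7092 - 40989/(-26315))/g = (-27927/7092 - 40989/(-26315))/(-728605/1202146) = (-27927*1/7092 - 40989*(-1/26315))*(-1202146/728605) = (-3103/788 + 40989/26315)*(-1202146/728605) = -49356113/20736220*(-1202146/728605) = 29666626909249/7554256786550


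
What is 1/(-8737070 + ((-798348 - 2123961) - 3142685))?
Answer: -1/14802064 ≈ -6.7558e-8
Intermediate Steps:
1/(-8737070 + ((-798348 - 2123961) - 3142685)) = 1/(-8737070 + (-2922309 - 3142685)) = 1/(-8737070 - 6064994) = 1/(-14802064) = -1/14802064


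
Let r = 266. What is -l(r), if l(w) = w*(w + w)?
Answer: -141512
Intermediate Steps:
l(w) = 2*w² (l(w) = w*(2*w) = 2*w²)
-l(r) = -2*266² = -2*70756 = -1*141512 = -141512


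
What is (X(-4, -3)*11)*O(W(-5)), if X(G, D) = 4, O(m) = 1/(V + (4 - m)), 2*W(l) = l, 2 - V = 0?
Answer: 88/17 ≈ 5.1765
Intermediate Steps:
V = 2 (V = 2 - 1*0 = 2 + 0 = 2)
W(l) = l/2
O(m) = 1/(6 - m) (O(m) = 1/(2 + (4 - m)) = 1/(6 - m))
(X(-4, -3)*11)*O(W(-5)) = (4*11)/(6 - (-5)/2) = 44/(6 - 1*(-5/2)) = 44/(6 + 5/2) = 44/(17/2) = 44*(2/17) = 88/17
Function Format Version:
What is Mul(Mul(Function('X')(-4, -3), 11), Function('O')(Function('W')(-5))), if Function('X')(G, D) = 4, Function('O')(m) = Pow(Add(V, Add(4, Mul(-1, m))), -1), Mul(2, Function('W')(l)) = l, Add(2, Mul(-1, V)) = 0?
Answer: Rational(88, 17) ≈ 5.1765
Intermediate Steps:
V = 2 (V = Add(2, Mul(-1, 0)) = Add(2, 0) = 2)
Function('W')(l) = Mul(Rational(1, 2), l)
Function('O')(m) = Pow(Add(6, Mul(-1, m)), -1) (Function('O')(m) = Pow(Add(2, Add(4, Mul(-1, m))), -1) = Pow(Add(6, Mul(-1, m)), -1))
Mul(Mul(Function('X')(-4, -3), 11), Function('O')(Function('W')(-5))) = Mul(Mul(4, 11), Pow(Add(6, Mul(-1, Mul(Rational(1, 2), -5))), -1)) = Mul(44, Pow(Add(6, Mul(-1, Rational(-5, 2))), -1)) = Mul(44, Pow(Add(6, Rational(5, 2)), -1)) = Mul(44, Pow(Rational(17, 2), -1)) = Mul(44, Rational(2, 17)) = Rational(88, 17)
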